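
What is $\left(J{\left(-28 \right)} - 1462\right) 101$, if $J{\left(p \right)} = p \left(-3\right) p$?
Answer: $-385214$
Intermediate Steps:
$J{\left(p \right)} = - 3 p^{2}$ ($J{\left(p \right)} = - 3 p p = - 3 p^{2}$)
$\left(J{\left(-28 \right)} - 1462\right) 101 = \left(- 3 \left(-28\right)^{2} - 1462\right) 101 = \left(\left(-3\right) 784 - 1462\right) 101 = \left(-2352 - 1462\right) 101 = \left(-3814\right) 101 = -385214$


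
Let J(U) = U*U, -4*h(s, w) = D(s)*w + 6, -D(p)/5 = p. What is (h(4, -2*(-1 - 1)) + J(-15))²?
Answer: 237169/4 ≈ 59292.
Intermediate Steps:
D(p) = -5*p
h(s, w) = -3/2 + 5*s*w/4 (h(s, w) = -((-5*s)*w + 6)/4 = -(-5*s*w + 6)/4 = -(6 - 5*s*w)/4 = -3/2 + 5*s*w/4)
J(U) = U²
(h(4, -2*(-1 - 1)) + J(-15))² = ((-3/2 + (5/4)*4*(-2*(-1 - 1))) + (-15)²)² = ((-3/2 + (5/4)*4*(-2*(-2))) + 225)² = ((-3/2 + (5/4)*4*4) + 225)² = ((-3/2 + 20) + 225)² = (37/2 + 225)² = (487/2)² = 237169/4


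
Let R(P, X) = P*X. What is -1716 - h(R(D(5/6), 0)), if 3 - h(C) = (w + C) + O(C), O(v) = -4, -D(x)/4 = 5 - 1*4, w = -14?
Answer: -1737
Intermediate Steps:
D(x) = -4 (D(x) = -4*(5 - 1*4) = -4*(5 - 4) = -4*1 = -4)
h(C) = 21 - C (h(C) = 3 - ((-14 + C) - 4) = 3 - (-18 + C) = 3 + (18 - C) = 21 - C)
-1716 - h(R(D(5/6), 0)) = -1716 - (21 - (-4)*0) = -1716 - (21 - 1*0) = -1716 - (21 + 0) = -1716 - 1*21 = -1716 - 21 = -1737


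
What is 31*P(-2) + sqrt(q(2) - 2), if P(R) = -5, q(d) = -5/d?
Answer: -155 + 3*I*sqrt(2)/2 ≈ -155.0 + 2.1213*I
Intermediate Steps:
31*P(-2) + sqrt(q(2) - 2) = 31*(-5) + sqrt(-5/2 - 2) = -155 + sqrt(-5*1/2 - 2) = -155 + sqrt(-5/2 - 2) = -155 + sqrt(-9/2) = -155 + 3*I*sqrt(2)/2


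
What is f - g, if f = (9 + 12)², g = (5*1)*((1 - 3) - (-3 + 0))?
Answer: 436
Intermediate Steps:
g = 5 (g = 5*(-2 - 1*(-3)) = 5*(-2 + 3) = 5*1 = 5)
f = 441 (f = 21² = 441)
f - g = 441 - 1*5 = 441 - 5 = 436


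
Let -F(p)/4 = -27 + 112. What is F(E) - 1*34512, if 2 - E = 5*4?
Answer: -34852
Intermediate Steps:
E = -18 (E = 2 - 5*4 = 2 - 1*20 = 2 - 20 = -18)
F(p) = -340 (F(p) = -4*(-27 + 112) = -4*85 = -340)
F(E) - 1*34512 = -340 - 1*34512 = -340 - 34512 = -34852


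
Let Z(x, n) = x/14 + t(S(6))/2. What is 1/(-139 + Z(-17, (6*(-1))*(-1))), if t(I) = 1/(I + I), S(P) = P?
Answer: -168/23549 ≈ -0.0071341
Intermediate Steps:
t(I) = 1/(2*I)
Z(x, n) = 1/24 + x/14 (Z(x, n) = x/14 + ((1/2)/6)/2 = x*(1/14) + ((1/2)*(1/6))*(1/2) = x/14 + (1/12)*(1/2) = x/14 + 1/24 = 1/24 + x/14)
1/(-139 + Z(-17, (6*(-1))*(-1))) = 1/(-139 + (1/24 + (1/14)*(-17))) = 1/(-139 + (1/24 - 17/14)) = 1/(-139 - 197/168) = 1/(-23549/168) = -168/23549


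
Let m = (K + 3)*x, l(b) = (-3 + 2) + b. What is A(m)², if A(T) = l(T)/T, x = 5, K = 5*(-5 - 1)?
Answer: 18496/18225 ≈ 1.0149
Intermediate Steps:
l(b) = -1 + b
K = -30 (K = 5*(-6) = -30)
m = -135 (m = (-30 + 3)*5 = -27*5 = -135)
A(T) = (-1 + T)/T
A(m)² = ((-1 - 135)/(-135))² = (-1/135*(-136))² = (136/135)² = 18496/18225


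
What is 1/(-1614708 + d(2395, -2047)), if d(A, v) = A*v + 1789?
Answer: -1/6515484 ≈ -1.5348e-7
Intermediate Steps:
d(A, v) = 1789 + A*v
1/(-1614708 + d(2395, -2047)) = 1/(-1614708 + (1789 + 2395*(-2047))) = 1/(-1614708 + (1789 - 4902565)) = 1/(-1614708 - 4900776) = 1/(-6515484) = -1/6515484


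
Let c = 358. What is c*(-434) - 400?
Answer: -155772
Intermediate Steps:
c*(-434) - 400 = 358*(-434) - 400 = -155372 - 400 = -155772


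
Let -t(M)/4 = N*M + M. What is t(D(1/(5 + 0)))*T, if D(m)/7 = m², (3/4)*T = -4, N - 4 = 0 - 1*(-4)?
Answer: 1344/25 ≈ 53.760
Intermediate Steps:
N = 8 (N = 4 + (0 - 1*(-4)) = 4 + (0 + 4) = 4 + 4 = 8)
T = -16/3 (T = (4/3)*(-4) = -16/3 ≈ -5.3333)
D(m) = 7*m²
t(M) = -36*M (t(M) = -4*(8*M + M) = -36*M)
t(D(1/(5 + 0)))*T = -252*(1/(5 + 0))²*(-16/3) = -252*(1/5)²*(-16/3) = -252*(⅕)²*(-16/3) = -252/25*(-16/3) = 1344/25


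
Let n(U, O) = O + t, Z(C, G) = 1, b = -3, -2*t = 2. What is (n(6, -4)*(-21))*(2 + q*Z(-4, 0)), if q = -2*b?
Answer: 840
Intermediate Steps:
t = -1 (t = -1/2*2 = -1)
n(U, O) = -1 + O (n(U, O) = O - 1 = -1 + O)
q = 6 (q = -2*(-3) = 6)
(n(6, -4)*(-21))*(2 + q*Z(-4, 0)) = ((-1 - 4)*(-21))*(2 + 6*1) = (-5*(-21))*(2 + 6) = 105*8 = 840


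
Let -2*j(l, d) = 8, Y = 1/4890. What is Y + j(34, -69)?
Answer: -19559/4890 ≈ -3.9998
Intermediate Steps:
Y = 1/4890 ≈ 0.00020450
j(l, d) = -4 (j(l, d) = -½*8 = -4)
Y + j(34, -69) = 1/4890 - 4 = -19559/4890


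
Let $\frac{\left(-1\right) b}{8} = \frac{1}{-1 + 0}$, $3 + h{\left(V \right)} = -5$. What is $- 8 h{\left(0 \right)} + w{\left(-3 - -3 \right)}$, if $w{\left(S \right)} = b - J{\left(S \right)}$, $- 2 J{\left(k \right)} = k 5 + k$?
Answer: $72$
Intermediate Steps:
$h{\left(V \right)} = -8$ ($h{\left(V \right)} = -3 - 5 = -8$)
$J{\left(k \right)} = - 3 k$ ($J{\left(k \right)} = - \frac{k 5 + k}{2} = - \frac{5 k + k}{2} = - \frac{6 k}{2} = - 3 k$)
$b = 8$ ($b = - \frac{8}{-1 + 0} = - \frac{8}{-1} = \left(-8\right) \left(-1\right) = 8$)
$w{\left(S \right)} = 8 + 3 S$ ($w{\left(S \right)} = 8 - - 3 S = 8 + 3 S$)
$- 8 h{\left(0 \right)} + w{\left(-3 - -3 \right)} = \left(-8\right) \left(-8\right) + \left(8 + 3 \left(-3 - -3\right)\right) = 64 + \left(8 + 3 \left(-3 + 3\right)\right) = 64 + \left(8 + 3 \cdot 0\right) = 64 + \left(8 + 0\right) = 64 + 8 = 72$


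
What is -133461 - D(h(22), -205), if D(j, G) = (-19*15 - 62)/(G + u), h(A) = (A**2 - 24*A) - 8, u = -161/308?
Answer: -1206903091/9043 ≈ -1.3346e+5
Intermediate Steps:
u = -23/44 (u = -161*1/308 = -23/44 ≈ -0.52273)
h(A) = -8 + A**2 - 24*A
D(j, G) = -347/(-23/44 + G) (D(j, G) = (-19*15 - 62)/(G - 23/44) = (-285 - 62)/(-23/44 + G) = -347/(-23/44 + G))
-133461 - D(h(22), -205) = -133461 - (-15268)/(-23 + 44*(-205)) = -133461 - (-15268)/(-23 - 9020) = -133461 - (-15268)/(-9043) = -133461 - (-15268)*(-1)/9043 = -133461 - 1*15268/9043 = -133461 - 15268/9043 = -1206903091/9043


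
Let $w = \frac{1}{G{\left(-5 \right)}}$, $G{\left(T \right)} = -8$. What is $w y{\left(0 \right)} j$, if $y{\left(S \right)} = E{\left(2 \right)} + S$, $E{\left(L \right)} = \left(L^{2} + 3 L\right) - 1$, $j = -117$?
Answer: $\frac{1053}{8} \approx 131.63$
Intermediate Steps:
$E{\left(L \right)} = -1 + L^{2} + 3 L$
$y{\left(S \right)} = 9 + S$ ($y{\left(S \right)} = \left(-1 + 2^{2} + 3 \cdot 2\right) + S = \left(-1 + 4 + 6\right) + S = 9 + S$)
$w = - \frac{1}{8}$ ($w = \frac{1}{-8} = - \frac{1}{8} \approx -0.125$)
$w y{\left(0 \right)} j = - \frac{\left(9 + 0\right) \left(-117\right)}{8} = - \frac{9 \left(-117\right)}{8} = \left(- \frac{1}{8}\right) \left(-1053\right) = \frac{1053}{8}$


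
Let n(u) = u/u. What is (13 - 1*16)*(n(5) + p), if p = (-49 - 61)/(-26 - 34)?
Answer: -17/2 ≈ -8.5000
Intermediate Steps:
p = 11/6 (p = -110/(-60) = -110*(-1/60) = 11/6 ≈ 1.8333)
n(u) = 1
(13 - 1*16)*(n(5) + p) = (13 - 1*16)*(1 + 11/6) = (13 - 16)*(17/6) = -3*17/6 = -17/2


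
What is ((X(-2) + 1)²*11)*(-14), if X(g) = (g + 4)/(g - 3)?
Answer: -1386/25 ≈ -55.440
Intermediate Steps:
X(g) = (4 + g)/(-3 + g)
((X(-2) + 1)²*11)*(-14) = (((4 - 2)/(-3 - 2) + 1)²*11)*(-14) = ((2/(-5) + 1)²*11)*(-14) = ((-⅕*2 + 1)²*11)*(-14) = ((-⅖ + 1)²*11)*(-14) = ((⅗)²*11)*(-14) = ((9/25)*11)*(-14) = (99/25)*(-14) = -1386/25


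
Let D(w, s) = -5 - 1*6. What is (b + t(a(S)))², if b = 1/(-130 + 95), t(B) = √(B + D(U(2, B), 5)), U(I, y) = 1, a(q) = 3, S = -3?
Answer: (1 - 70*I*√2)²/1225 ≈ -7.9992 - 0.16162*I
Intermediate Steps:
D(w, s) = -11 (D(w, s) = -5 - 6 = -11)
t(B) = √(-11 + B) (t(B) = √(B - 11) = √(-11 + B))
b = -1/35 (b = 1/(-35) = -1/35 ≈ -0.028571)
(b + t(a(S)))² = (-1/35 + √(-11 + 3))² = (-1/35 + √(-8))² = (-1/35 + 2*I*√2)²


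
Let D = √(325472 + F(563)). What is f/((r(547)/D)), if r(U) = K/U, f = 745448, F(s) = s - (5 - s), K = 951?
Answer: 407760056*√326593/951 ≈ 2.4503e+8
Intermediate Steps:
F(s) = -5 + 2*s (F(s) = s + (-5 + s) = -5 + 2*s)
D = √326593 (D = √(325472 + (-5 + 2*563)) = √(325472 + (-5 + 1126)) = √(325472 + 1121) = √326593 ≈ 571.48)
r(U) = 951/U
f/((r(547)/D)) = 745448/(((951/547)/(√326593))) = 745448/(((951*(1/547))*(√326593/326593))) = 745448/((951*(√326593/326593)/547)) = 745448/((951*√326593/178646371)) = 745448*(547*√326593/951) = 407760056*√326593/951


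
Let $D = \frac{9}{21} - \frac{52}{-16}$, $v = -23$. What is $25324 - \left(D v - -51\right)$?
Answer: $\frac{710013}{28} \approx 25358.0$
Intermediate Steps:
$D = \frac{103}{28}$ ($D = 9 \cdot \frac{1}{21} - - \frac{13}{4} = \frac{3}{7} + \frac{13}{4} = \frac{103}{28} \approx 3.6786$)
$25324 - \left(D v - -51\right) = 25324 - \left(\frac{103}{28} \left(-23\right) - -51\right) = 25324 - \left(- \frac{2369}{28} + 51\right) = 25324 - - \frac{941}{28} = 25324 + \frac{941}{28} = \frac{710013}{28}$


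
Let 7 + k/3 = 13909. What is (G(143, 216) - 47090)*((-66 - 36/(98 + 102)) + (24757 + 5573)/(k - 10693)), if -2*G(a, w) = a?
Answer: 9536575679991/3101300 ≈ 3.0750e+6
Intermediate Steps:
k = 41706 (k = -21 + 3*13909 = -21 + 41727 = 41706)
G(a, w) = -a/2
(G(143, 216) - 47090)*((-66 - 36/(98 + 102)) + (24757 + 5573)/(k - 10693)) = (-½*143 - 47090)*((-66 - 36/(98 + 102)) + (24757 + 5573)/(41706 - 10693)) = (-143/2 - 47090)*((-66 - 36/200) + 30330/31013) = -94323*((-66 + (1/200)*(-36)) + 30330*(1/31013))/2 = -94323*((-66 - 9/50) + 30330/31013)/2 = -94323*(-3309/50 + 30330/31013)/2 = -94323/2*(-101105517/1550650) = 9536575679991/3101300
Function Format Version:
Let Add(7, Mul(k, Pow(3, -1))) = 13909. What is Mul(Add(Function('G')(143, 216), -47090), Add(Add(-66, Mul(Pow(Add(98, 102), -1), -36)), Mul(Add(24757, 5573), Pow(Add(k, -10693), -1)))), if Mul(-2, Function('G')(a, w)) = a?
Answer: Rational(9536575679991, 3101300) ≈ 3.0750e+6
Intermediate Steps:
k = 41706 (k = Add(-21, Mul(3, 13909)) = Add(-21, 41727) = 41706)
Function('G')(a, w) = Mul(Rational(-1, 2), a)
Mul(Add(Function('G')(143, 216), -47090), Add(Add(-66, Mul(Pow(Add(98, 102), -1), -36)), Mul(Add(24757, 5573), Pow(Add(k, -10693), -1)))) = Mul(Add(Mul(Rational(-1, 2), 143), -47090), Add(Add(-66, Mul(Pow(Add(98, 102), -1), -36)), Mul(Add(24757, 5573), Pow(Add(41706, -10693), -1)))) = Mul(Add(Rational(-143, 2), -47090), Add(Add(-66, Mul(Pow(200, -1), -36)), Mul(30330, Pow(31013, -1)))) = Mul(Rational(-94323, 2), Add(Add(-66, Mul(Rational(1, 200), -36)), Mul(30330, Rational(1, 31013)))) = Mul(Rational(-94323, 2), Add(Add(-66, Rational(-9, 50)), Rational(30330, 31013))) = Mul(Rational(-94323, 2), Add(Rational(-3309, 50), Rational(30330, 31013))) = Mul(Rational(-94323, 2), Rational(-101105517, 1550650)) = Rational(9536575679991, 3101300)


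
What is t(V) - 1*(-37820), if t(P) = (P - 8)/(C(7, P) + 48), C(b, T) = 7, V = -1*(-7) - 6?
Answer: 2080093/55 ≈ 37820.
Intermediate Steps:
V = 1 (V = 7 - 6 = 1)
t(P) = -8/55 + P/55 (t(P) = (P - 8)/(7 + 48) = (-8 + P)/55 = (-8 + P)*(1/55) = -8/55 + P/55)
t(V) - 1*(-37820) = (-8/55 + (1/55)*1) - 1*(-37820) = (-8/55 + 1/55) + 37820 = -7/55 + 37820 = 2080093/55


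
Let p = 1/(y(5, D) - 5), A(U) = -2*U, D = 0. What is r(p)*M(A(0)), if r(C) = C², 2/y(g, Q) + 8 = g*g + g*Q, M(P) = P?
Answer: 0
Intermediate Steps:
y(g, Q) = 2/(-8 + g² + Q*g) (y(g, Q) = 2/(-8 + (g*g + g*Q)) = 2/(-8 + (g² + Q*g)) = 2/(-8 + g² + Q*g))
p = -17/83 (p = 1/(2/(-8 + 5² + 0*5) - 5) = 1/(2/(-8 + 25 + 0) - 5) = 1/(2/17 - 5) = 1/(-83/17) = -17/83 ≈ -0.20482)
r(p)*M(A(0)) = (-17/83)²*(-2*0) = (289/6889)*0 = 0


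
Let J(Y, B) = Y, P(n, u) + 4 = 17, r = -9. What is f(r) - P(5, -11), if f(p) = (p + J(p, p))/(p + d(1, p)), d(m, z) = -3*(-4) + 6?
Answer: -15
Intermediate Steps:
P(n, u) = 13 (P(n, u) = -4 + 17 = 13)
d(m, z) = 18 (d(m, z) = 12 + 6 = 18)
f(p) = 2*p/(18 + p) (f(p) = (p + p)/(p + 18) = (2*p)/(18 + p) = 2*p/(18 + p))
f(r) - P(5, -11) = 2*(-9)/(18 - 9) - 1*13 = 2*(-9)/9 - 13 = 2*(-9)*(⅑) - 13 = -2 - 13 = -15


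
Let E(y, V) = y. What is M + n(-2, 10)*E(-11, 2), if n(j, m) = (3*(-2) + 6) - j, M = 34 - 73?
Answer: -61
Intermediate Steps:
M = -39
n(j, m) = -j (n(j, m) = (-6 + 6) - j = 0 - j = -j)
M + n(-2, 10)*E(-11, 2) = -39 - 1*(-2)*(-11) = -39 + 2*(-11) = -39 - 22 = -61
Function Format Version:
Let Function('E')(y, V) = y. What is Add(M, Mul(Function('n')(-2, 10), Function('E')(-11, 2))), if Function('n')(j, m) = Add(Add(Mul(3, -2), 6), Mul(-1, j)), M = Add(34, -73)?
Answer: -61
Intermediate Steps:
M = -39
Function('n')(j, m) = Mul(-1, j) (Function('n')(j, m) = Add(Add(-6, 6), Mul(-1, j)) = Add(0, Mul(-1, j)) = Mul(-1, j))
Add(M, Mul(Function('n')(-2, 10), Function('E')(-11, 2))) = Add(-39, Mul(Mul(-1, -2), -11)) = Add(-39, Mul(2, -11)) = Add(-39, -22) = -61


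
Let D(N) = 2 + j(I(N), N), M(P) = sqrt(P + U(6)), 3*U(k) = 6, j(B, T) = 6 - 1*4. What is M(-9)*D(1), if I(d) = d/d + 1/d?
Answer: 4*I*sqrt(7) ≈ 10.583*I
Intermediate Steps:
I(d) = 1 + 1/d
j(B, T) = 2 (j(B, T) = 6 - 4 = 2)
U(k) = 2 (U(k) = (1/3)*6 = 2)
M(P) = sqrt(2 + P) (M(P) = sqrt(P + 2) = sqrt(2 + P))
D(N) = 4 (D(N) = 2 + 2 = 4)
M(-9)*D(1) = sqrt(2 - 9)*4 = sqrt(-7)*4 = (I*sqrt(7))*4 = 4*I*sqrt(7)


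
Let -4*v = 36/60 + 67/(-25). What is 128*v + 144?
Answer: 5264/25 ≈ 210.56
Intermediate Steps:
v = 13/25 (v = -(36/60 + 67/(-25))/4 = -(36*(1/60) + 67*(-1/25))/4 = -(⅗ - 67/25)/4 = -¼*(-52/25) = 13/25 ≈ 0.52000)
128*v + 144 = 128*(13/25) + 144 = 1664/25 + 144 = 5264/25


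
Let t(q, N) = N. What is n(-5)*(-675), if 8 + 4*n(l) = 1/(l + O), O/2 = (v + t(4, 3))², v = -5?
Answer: 5175/4 ≈ 1293.8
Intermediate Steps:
O = 8 (O = 2*(-5 + 3)² = 2*(-2)² = 2*4 = 8)
n(l) = -2 + 1/(4*(8 + l)) (n(l) = -2 + 1/(4*(l + 8)) = -2 + 1/(4*(8 + l)))
n(-5)*(-675) = ((-63 - 8*(-5))/(4*(8 - 5)))*(-675) = ((¼)*(-63 + 40)/3)*(-675) = ((¼)*(⅓)*(-23))*(-675) = -23/12*(-675) = 5175/4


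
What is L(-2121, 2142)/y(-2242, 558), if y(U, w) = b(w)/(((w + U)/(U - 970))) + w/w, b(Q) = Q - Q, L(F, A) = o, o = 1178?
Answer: 1178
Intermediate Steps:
L(F, A) = 1178
b(Q) = 0
y(U, w) = 1 (y(U, w) = 0/(((w + U)/(U - 970))) + w/w = 0/(((U + w)/(-970 + U))) + 1 = 0*((-970 + U)/(U + w)) + 1 = 0 + 1 = 1)
L(-2121, 2142)/y(-2242, 558) = 1178/1 = 1178*1 = 1178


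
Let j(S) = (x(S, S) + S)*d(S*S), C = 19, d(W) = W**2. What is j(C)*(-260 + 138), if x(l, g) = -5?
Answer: -222588268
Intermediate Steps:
j(S) = S**4*(-5 + S) (j(S) = (-5 + S)*(S*S)**2 = (-5 + S)*(S**2)**2 = (-5 + S)*S**4 = S**4*(-5 + S))
j(C)*(-260 + 138) = (19**4*(-5 + 19))*(-260 + 138) = (130321*14)*(-122) = 1824494*(-122) = -222588268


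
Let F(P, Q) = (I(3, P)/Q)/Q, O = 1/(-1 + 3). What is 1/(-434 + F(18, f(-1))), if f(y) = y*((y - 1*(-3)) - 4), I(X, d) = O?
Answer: -8/3471 ≈ -0.0023048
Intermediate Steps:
O = ½ (O = 1/2 = ½ ≈ 0.50000)
I(X, d) = ½
f(y) = y*(-1 + y) (f(y) = y*((y + 3) - 4) = y*((3 + y) - 4) = y*(-1 + y))
F(P, Q) = 1/(2*Q²) (F(P, Q) = (1/(2*Q))/Q = 1/(2*Q²))
1/(-434 + F(18, f(-1))) = 1/(-434 + 1/(2*(-(-1 - 1))²)) = 1/(-434 + 1/(2*(-1*(-2))²)) = 1/(-434 + (½)/2²) = 1/(-434 + (½)*(¼)) = 1/(-434 + ⅛) = 1/(-3471/8) = -8/3471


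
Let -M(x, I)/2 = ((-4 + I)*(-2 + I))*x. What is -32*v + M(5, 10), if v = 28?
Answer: -1376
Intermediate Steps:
M(x, I) = -2*x*(-4 + I)*(-2 + I) (M(x, I) = -2*(-4 + I)*(-2 + I)*x = -2*x*(-4 + I)*(-2 + I))
-32*v + M(5, 10) = -32*28 + 2*5*(-8 - 1*10**2 + 6*10) = -896 + 2*5*(-8 - 1*100 + 60) = -896 + 2*5*(-8 - 100 + 60) = -896 + 2*5*(-48) = -896 - 480 = -1376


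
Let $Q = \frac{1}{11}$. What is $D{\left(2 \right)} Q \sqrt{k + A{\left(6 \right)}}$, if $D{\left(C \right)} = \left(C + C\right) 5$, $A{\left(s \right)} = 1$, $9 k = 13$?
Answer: $\frac{20 \sqrt{22}}{33} \approx 2.8427$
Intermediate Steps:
$k = \frac{13}{9}$ ($k = \frac{1}{9} \cdot 13 = \frac{13}{9} \approx 1.4444$)
$D{\left(C \right)} = 10 C$ ($D{\left(C \right)} = 2 C 5 = 10 C$)
$Q = \frac{1}{11} \approx 0.090909$
$D{\left(2 \right)} Q \sqrt{k + A{\left(6 \right)}} = 10 \cdot 2 \cdot \frac{1}{11} \sqrt{\frac{13}{9} + 1} = 20 \cdot \frac{1}{11} \sqrt{\frac{22}{9}} = \frac{20 \frac{\sqrt{22}}{3}}{11} = \frac{20 \sqrt{22}}{33}$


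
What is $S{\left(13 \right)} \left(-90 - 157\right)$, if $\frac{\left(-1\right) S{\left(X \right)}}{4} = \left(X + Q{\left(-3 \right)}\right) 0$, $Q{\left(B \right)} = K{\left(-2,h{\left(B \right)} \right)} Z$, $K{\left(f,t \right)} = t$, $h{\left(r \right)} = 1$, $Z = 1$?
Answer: $0$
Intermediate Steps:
$Q{\left(B \right)} = 1$ ($Q{\left(B \right)} = 1 \cdot 1 = 1$)
$S{\left(X \right)} = 0$ ($S{\left(X \right)} = - 4 \left(X + 1\right) 0 = - 4 \left(1 + X\right) 0 = \left(-4\right) 0 = 0$)
$S{\left(13 \right)} \left(-90 - 157\right) = 0 \left(-90 - 157\right) = 0 \left(-247\right) = 0$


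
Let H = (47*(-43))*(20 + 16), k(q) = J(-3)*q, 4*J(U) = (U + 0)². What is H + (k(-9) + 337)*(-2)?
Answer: -146779/2 ≈ -73390.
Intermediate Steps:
J(U) = U²/4 (J(U) = (U + 0)²/4 = U²/4)
k(q) = 9*q/4 (k(q) = ((¼)*(-3)²)*q = ((¼)*9)*q = 9*q/4)
H = -72756 (H = -2021*36 = -72756)
H + (k(-9) + 337)*(-2) = -72756 + ((9/4)*(-9) + 337)*(-2) = -72756 + (-81/4 + 337)*(-2) = -72756 + (1267/4)*(-2) = -72756 - 1267/2 = -146779/2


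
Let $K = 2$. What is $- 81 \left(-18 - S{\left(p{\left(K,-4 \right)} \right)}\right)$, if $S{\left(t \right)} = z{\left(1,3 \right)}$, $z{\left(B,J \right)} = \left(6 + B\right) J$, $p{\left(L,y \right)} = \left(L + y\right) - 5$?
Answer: $3159$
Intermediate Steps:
$p{\left(L,y \right)} = -5 + L + y$
$z{\left(B,J \right)} = J \left(6 + B\right)$
$S{\left(t \right)} = 21$ ($S{\left(t \right)} = 3 \left(6 + 1\right) = 3 \cdot 7 = 21$)
$- 81 \left(-18 - S{\left(p{\left(K,-4 \right)} \right)}\right) = - 81 \left(-18 - 21\right) = \left(-81\right) \left(-39\right) = 3159$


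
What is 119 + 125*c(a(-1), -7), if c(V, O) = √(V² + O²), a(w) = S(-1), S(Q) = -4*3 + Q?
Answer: 119 + 125*√218 ≈ 1964.6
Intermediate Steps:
S(Q) = -12 + Q
a(w) = -13 (a(w) = -12 - 1 = -13)
c(V, O) = √(O² + V²)
119 + 125*c(a(-1), -7) = 119 + 125*√((-7)² + (-13)²) = 119 + 125*√(49 + 169) = 119 + 125*√218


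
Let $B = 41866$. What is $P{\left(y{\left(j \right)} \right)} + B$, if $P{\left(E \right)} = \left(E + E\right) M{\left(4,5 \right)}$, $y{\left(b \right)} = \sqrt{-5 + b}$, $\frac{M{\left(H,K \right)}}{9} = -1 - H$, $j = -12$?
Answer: $41866 - 90 i \sqrt{17} \approx 41866.0 - 371.08 i$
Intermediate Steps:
$M{\left(H,K \right)} = -9 - 9 H$ ($M{\left(H,K \right)} = 9 \left(-1 - H\right) = -9 - 9 H$)
$P{\left(E \right)} = - 90 E$ ($P{\left(E \right)} = \left(E + E\right) \left(-9 - 36\right) = 2 E \left(-9 - 36\right) = 2 E \left(-45\right) = - 90 E$)
$P{\left(y{\left(j \right)} \right)} + B = - 90 \sqrt{-5 - 12} + 41866 = - 90 \sqrt{-17} + 41866 = - 90 i \sqrt{17} + 41866 = 41866 - 90 i \sqrt{17}$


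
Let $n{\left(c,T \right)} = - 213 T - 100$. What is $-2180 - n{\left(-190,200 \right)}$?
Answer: $40520$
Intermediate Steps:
$n{\left(c,T \right)} = -100 - 213 T$
$-2180 - n{\left(-190,200 \right)} = -2180 - \left(-100 - 42600\right) = -2180 - -42700 = -2180 + 42700 = 40520$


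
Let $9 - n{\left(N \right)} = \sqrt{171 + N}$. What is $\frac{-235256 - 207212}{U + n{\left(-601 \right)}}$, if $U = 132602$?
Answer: $- \frac{58676123948}{17585677751} - \frac{442468 i \sqrt{430}}{17585677751} \approx -3.3366 - 0.00052174 i$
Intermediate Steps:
$n{\left(N \right)} = 9 - \sqrt{171 + N}$
$\frac{-235256 - 207212}{U + n{\left(-601 \right)}} = \frac{-235256 - 207212}{132602 + \left(9 - \sqrt{171 - 601}\right)} = - \frac{442468}{132602 + \left(9 - \sqrt{-430}\right)} = - \frac{442468}{132602 + \left(9 - i \sqrt{430}\right)} = - \frac{442468}{132611 - i \sqrt{430}}$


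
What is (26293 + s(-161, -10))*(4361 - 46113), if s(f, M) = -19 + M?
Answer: -1096574528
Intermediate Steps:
(26293 + s(-161, -10))*(4361 - 46113) = (26293 + (-19 - 10))*(4361 - 46113) = (26293 - 29)*(-41752) = 26264*(-41752) = -1096574528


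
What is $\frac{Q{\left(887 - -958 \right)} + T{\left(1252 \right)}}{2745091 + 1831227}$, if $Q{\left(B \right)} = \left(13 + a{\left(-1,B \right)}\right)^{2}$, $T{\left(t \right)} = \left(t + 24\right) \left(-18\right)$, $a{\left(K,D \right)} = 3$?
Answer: $- \frac{11356}{2288159} \approx -0.0049629$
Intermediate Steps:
$T{\left(t \right)} = -432 - 18 t$ ($T{\left(t \right)} = \left(24 + t\right) \left(-18\right) = -432 - 18 t$)
$Q{\left(B \right)} = 256$ ($Q{\left(B \right)} = \left(13 + 3\right)^{2} = 16^{2} = 256$)
$\frac{Q{\left(887 - -958 \right)} + T{\left(1252 \right)}}{2745091 + 1831227} = \frac{256 - 22968}{2745091 + 1831227} = \frac{256 - 22968}{4576318} = \left(256 - 22968\right) \frac{1}{4576318} = \left(-22712\right) \frac{1}{4576318} = - \frac{11356}{2288159}$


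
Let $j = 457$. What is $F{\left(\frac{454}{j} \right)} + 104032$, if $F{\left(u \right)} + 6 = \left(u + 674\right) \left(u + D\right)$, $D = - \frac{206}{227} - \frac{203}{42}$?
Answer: $\frac{4779820700578}{47408723} \approx 1.0082 \cdot 10^{5}$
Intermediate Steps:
$D = - \frac{7819}{1362}$ ($D = \left(-206\right) \frac{1}{227} - \frac{29}{6} = - \frac{206}{227} - \frac{29}{6} = - \frac{7819}{1362} \approx -5.7408$)
$F{\left(u \right)} = -6 + \left(674 + u\right) \left(- \frac{7819}{1362} + u\right)$ ($F{\left(u \right)} = -6 + \left(u + 674\right) \left(u - \frac{7819}{1362}\right) = -6 + \left(674 + u\right) \left(- \frac{7819}{1362} + u\right)$)
$F{\left(\frac{454}{j} \right)} + 104032 = \left(- \frac{2639089}{681} + \left(\frac{454}{457}\right)^{2} + \frac{910169 \cdot \frac{454}{457}}{1362}\right) + 104032 = \left(- \frac{2639089}{681} + \left(454 \cdot \frac{1}{457}\right)^{2} + \frac{910169 \cdot 454 \cdot \frac{1}{457}}{1362}\right) + 104032 = \left(- \frac{2639089}{681} + \left(\frac{454}{457}\right)^{2} + \frac{910169}{1362} \cdot \frac{454}{457}\right) + 104032 = \left(- \frac{2639089}{681} + \frac{206116}{208849} + \frac{910169}{1371}\right) + 104032 = - \frac{152203570558}{47408723} + 104032 = \frac{4779820700578}{47408723}$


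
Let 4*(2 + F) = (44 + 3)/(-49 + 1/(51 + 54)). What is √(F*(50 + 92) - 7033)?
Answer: I*√48628598883/2572 ≈ 85.738*I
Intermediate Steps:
F = -46087/20576 (F = -2 + ((44 + 3)/(-49 + 1/(51 + 54)))/4 = -2 + (47/(-49 + 1/105))/4 = -2 + (47/(-5144/105))/4 = -2 + (47*(-105/5144))/4 = -2 + (¼)*(-4935/5144) = -2 - 4935/20576 = -46087/20576 ≈ -2.2398)
√(F*(50 + 92) - 7033) = √(-46087*(50 + 92)/20576 - 7033) = √(-46087/20576*142 - 7033) = √(-3272177/10288 - 7033) = √(-75627681/10288) = I*√48628598883/2572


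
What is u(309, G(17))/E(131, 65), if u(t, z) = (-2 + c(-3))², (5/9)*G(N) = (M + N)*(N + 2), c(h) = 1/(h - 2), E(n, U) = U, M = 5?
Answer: 121/1625 ≈ 0.074462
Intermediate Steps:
c(h) = 1/(-2 + h)
G(N) = 9*(2 + N)*(5 + N)/5 (G(N) = 9*((5 + N)*(N + 2))/5 = 9*((5 + N)*(2 + N))/5 = 9*((2 + N)*(5 + N))/5 = 9*(2 + N)*(5 + N)/5)
u(t, z) = 121/25 (u(t, z) = (-2 + 1/(-2 - 3))² = (-2 + 1/(-5))² = (-2 - ⅕)² = (-11/5)² = 121/25)
u(309, G(17))/E(131, 65) = (121/25)/65 = (121/25)*(1/65) = 121/1625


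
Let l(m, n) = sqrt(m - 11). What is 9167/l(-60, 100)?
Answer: -9167*I*sqrt(71)/71 ≈ -1087.9*I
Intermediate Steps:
l(m, n) = sqrt(-11 + m)
9167/l(-60, 100) = 9167/(sqrt(-11 - 60)) = 9167/(sqrt(-71)) = 9167/((I*sqrt(71))) = 9167*(-I*sqrt(71)/71) = -9167*I*sqrt(71)/71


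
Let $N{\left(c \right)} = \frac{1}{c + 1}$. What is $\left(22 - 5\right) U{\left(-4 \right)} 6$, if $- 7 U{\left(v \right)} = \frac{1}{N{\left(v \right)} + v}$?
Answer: $\frac{306}{91} \approx 3.3626$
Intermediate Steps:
$N{\left(c \right)} = \frac{1}{1 + c}$
$U{\left(v \right)} = - \frac{1}{7 \left(v + \frac{1}{1 + v}\right)}$ ($U{\left(v \right)} = - \frac{1}{7 \left(\frac{1}{1 + v} + v\right)} = - \frac{1}{7 \left(v + \frac{1}{1 + v}\right)}$)
$\left(22 - 5\right) U{\left(-4 \right)} 6 = \left(22 - 5\right) \frac{-1 - -4}{7 \left(1 - 4 \left(1 - 4\right)\right)} 6 = \left(22 - 5\right) \frac{-1 + 4}{7 \left(1 - -12\right)} 6 = 17 \cdot \frac{1}{7} \frac{1}{1 + 12} \cdot 3 \cdot 6 = 17 \cdot \frac{1}{7} \cdot \frac{1}{13} \cdot 3 \cdot 6 = 17 \cdot \frac{3}{91} \cdot 6 = \frac{51}{91} \cdot 6 = \frac{306}{91}$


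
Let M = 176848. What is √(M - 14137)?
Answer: 3*√18079 ≈ 403.37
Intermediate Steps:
√(M - 14137) = √(176848 - 14137) = √162711 = 3*√18079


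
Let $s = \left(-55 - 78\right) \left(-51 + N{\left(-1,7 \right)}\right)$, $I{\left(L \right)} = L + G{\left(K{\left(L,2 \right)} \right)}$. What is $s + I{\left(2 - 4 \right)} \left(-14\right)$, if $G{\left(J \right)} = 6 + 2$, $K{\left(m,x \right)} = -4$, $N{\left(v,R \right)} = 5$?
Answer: $6034$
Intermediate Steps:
$G{\left(J \right)} = 8$
$I{\left(L \right)} = 8 + L$ ($I{\left(L \right)} = L + 8 = 8 + L$)
$s = 6118$ ($s = \left(-55 - 78\right) \left(-51 + 5\right) = \left(-133\right) \left(-46\right) = 6118$)
$s + I{\left(2 - 4 \right)} \left(-14\right) = 6118 + \left(8 + \left(2 - 4\right)\right) \left(-14\right) = 6118 + \left(8 - 2\right) \left(-14\right) = 6118 + 6 \left(-14\right) = 6118 - 84 = 6034$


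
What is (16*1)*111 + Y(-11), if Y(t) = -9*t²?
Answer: 687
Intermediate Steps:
(16*1)*111 + Y(-11) = (16*1)*111 - 9*(-11)² = 16*111 - 9*121 = 1776 - 1089 = 687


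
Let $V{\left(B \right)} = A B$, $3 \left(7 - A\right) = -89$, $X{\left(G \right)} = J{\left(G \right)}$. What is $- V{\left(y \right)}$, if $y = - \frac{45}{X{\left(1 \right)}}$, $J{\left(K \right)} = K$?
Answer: $1650$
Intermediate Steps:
$X{\left(G \right)} = G$
$A = \frac{110}{3}$ ($A = 7 - - \frac{89}{3} = 7 + \frac{89}{3} = \frac{110}{3} \approx 36.667$)
$y = -45$ ($y = - \frac{45}{1} = \left(-45\right) 1 = -45$)
$V{\left(B \right)} = \frac{110 B}{3}$
$- V{\left(y \right)} = - \frac{110 \left(-45\right)}{3} = \left(-1\right) \left(-1650\right) = 1650$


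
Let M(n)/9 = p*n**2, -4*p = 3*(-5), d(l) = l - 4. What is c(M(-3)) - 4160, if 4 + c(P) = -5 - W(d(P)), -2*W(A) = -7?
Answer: -8345/2 ≈ -4172.5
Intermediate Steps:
d(l) = -4 + l
W(A) = 7/2 (W(A) = -1/2*(-7) = 7/2)
p = 15/4 (p = -3*(-5)/4 = -1/4*(-15) = 15/4 ≈ 3.7500)
M(n) = 135*n**2/4 (M(n) = 9*(15*n**2/4) = 135*n**2/4)
c(P) = -25/2 (c(P) = -4 + (-5 - 1*7/2) = -4 + (-5 - 7/2) = -4 - 17/2 = -25/2)
c(M(-3)) - 4160 = -25/2 - 4160 = -8345/2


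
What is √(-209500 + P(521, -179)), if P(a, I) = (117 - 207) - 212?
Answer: I*√209802 ≈ 458.04*I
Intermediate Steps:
P(a, I) = -302 (P(a, I) = -90 - 212 = -302)
√(-209500 + P(521, -179)) = √(-209500 - 302) = √(-209802) = I*√209802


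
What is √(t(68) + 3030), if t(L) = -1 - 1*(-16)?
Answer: √3045 ≈ 55.182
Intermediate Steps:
t(L) = 15 (t(L) = -1 + 16 = 15)
√(t(68) + 3030) = √(15 + 3030) = √3045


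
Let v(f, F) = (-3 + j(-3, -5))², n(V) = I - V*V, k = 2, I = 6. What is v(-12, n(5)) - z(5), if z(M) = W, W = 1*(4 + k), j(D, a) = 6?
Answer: 3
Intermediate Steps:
n(V) = 6 - V² (n(V) = 6 - V*V = 6 - V²)
v(f, F) = 9 (v(f, F) = (-3 + 6)² = 3² = 9)
W = 6 (W = 1*(4 + 2) = 1*6 = 6)
z(M) = 6
v(-12, n(5)) - z(5) = 9 - 1*6 = 9 - 6 = 3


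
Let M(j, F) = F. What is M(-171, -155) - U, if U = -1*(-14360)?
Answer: -14515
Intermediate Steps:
U = 14360
M(-171, -155) - U = -155 - 1*14360 = -155 - 14360 = -14515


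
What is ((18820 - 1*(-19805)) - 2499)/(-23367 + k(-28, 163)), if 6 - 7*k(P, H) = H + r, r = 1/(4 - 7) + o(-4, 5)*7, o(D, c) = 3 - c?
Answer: -758646/491135 ≈ -1.5447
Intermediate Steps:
r = -43/3 (r = 1/(4 - 7) + (3 - 1*5)*7 = 1/(-3) + (3 - 5)*7 = -⅓ - 2*7 = -⅓ - 14 = -43/3 ≈ -14.333)
k(P, H) = 61/21 - H/7 (k(P, H) = 6/7 - (H - 43/3)/7 = 6/7 - (-43/3 + H)/7 = 6/7 + (43/21 - H/7) = 61/21 - H/7)
((18820 - 1*(-19805)) - 2499)/(-23367 + k(-28, 163)) = ((18820 - 1*(-19805)) - 2499)/(-23367 + (61/21 - ⅐*163)) = ((18820 + 19805) - 2499)/(-23367 + (61/21 - 163/7)) = (38625 - 2499)/(-23367 - 428/21) = 36126/(-491135/21) = 36126*(-21/491135) = -758646/491135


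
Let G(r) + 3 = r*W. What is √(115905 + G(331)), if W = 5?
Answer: √117557 ≈ 342.87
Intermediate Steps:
G(r) = -3 + 5*r (G(r) = -3 + r*5 = -3 + 5*r)
√(115905 + G(331)) = √(115905 + (-3 + 5*331)) = √(115905 + (-3 + 1655)) = √(115905 + 1652) = √117557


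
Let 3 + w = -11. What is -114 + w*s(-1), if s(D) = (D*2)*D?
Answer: -142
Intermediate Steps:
w = -14 (w = -3 - 11 = -14)
s(D) = 2*D**2 (s(D) = (2*D)*D = 2*D**2)
-114 + w*s(-1) = -114 - 28*(-1)**2 = -114 - 28 = -142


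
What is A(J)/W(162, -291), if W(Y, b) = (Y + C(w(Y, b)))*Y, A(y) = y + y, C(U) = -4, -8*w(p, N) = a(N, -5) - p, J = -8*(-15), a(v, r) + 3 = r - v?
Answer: 20/2133 ≈ 0.0093765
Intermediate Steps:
a(v, r) = -3 + r - v (a(v, r) = -3 + (r - v) = -3 + r - v)
J = 120
w(p, N) = 1 + N/8 + p/8 (w(p, N) = -((-3 - 5 - N) - p)/8 = -((-8 - N) - p)/8 = -(-8 - N - p)/8 = 1 + N/8 + p/8)
A(y) = 2*y
W(Y, b) = Y*(-4 + Y) (W(Y, b) = (Y - 4)*Y = (-4 + Y)*Y = Y*(-4 + Y))
A(J)/W(162, -291) = (2*120)/((162*(-4 + 162))) = 240/((162*158)) = 240/25596 = 240*(1/25596) = 20/2133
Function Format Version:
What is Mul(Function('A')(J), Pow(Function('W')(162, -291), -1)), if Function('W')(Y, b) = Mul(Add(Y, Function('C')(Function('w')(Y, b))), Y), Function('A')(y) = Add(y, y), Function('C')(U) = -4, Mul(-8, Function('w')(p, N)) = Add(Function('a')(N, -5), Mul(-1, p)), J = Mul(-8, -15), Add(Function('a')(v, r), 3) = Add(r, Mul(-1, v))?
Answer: Rational(20, 2133) ≈ 0.0093765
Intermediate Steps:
Function('a')(v, r) = Add(-3, r, Mul(-1, v)) (Function('a')(v, r) = Add(-3, Add(r, Mul(-1, v))) = Add(-3, r, Mul(-1, v)))
J = 120
Function('w')(p, N) = Add(1, Mul(Rational(1, 8), N), Mul(Rational(1, 8), p)) (Function('w')(p, N) = Mul(Rational(-1, 8), Add(Add(-3, -5, Mul(-1, N)), Mul(-1, p))) = Mul(Rational(-1, 8), Add(Add(-8, Mul(-1, N)), Mul(-1, p))) = Mul(Rational(-1, 8), Add(-8, Mul(-1, N), Mul(-1, p))) = Add(1, Mul(Rational(1, 8), N), Mul(Rational(1, 8), p)))
Function('A')(y) = Mul(2, y)
Function('W')(Y, b) = Mul(Y, Add(-4, Y)) (Function('W')(Y, b) = Mul(Add(Y, -4), Y) = Mul(Add(-4, Y), Y) = Mul(Y, Add(-4, Y)))
Mul(Function('A')(J), Pow(Function('W')(162, -291), -1)) = Mul(Mul(2, 120), Pow(Mul(162, Add(-4, 162)), -1)) = Mul(240, Pow(Mul(162, 158), -1)) = Mul(240, Pow(25596, -1)) = Mul(240, Rational(1, 25596)) = Rational(20, 2133)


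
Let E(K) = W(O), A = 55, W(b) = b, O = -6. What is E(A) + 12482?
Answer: 12476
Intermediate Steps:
E(K) = -6
E(A) + 12482 = -6 + 12482 = 12476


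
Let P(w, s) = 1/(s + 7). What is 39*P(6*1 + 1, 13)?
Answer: 39/20 ≈ 1.9500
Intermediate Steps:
P(w, s) = 1/(7 + s)
39*P(6*1 + 1, 13) = 39/(7 + 13) = 39/20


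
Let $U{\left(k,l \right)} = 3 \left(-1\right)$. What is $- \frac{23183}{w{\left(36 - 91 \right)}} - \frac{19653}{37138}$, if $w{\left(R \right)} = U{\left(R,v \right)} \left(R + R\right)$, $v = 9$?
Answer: $- \frac{216863936}{3063885} \approx -70.781$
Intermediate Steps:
$U{\left(k,l \right)} = -3$
$w{\left(R \right)} = - 6 R$ ($w{\left(R \right)} = - 3 \left(R + R\right) = - 3 \cdot 2 R = - 6 R$)
$- \frac{23183}{w{\left(36 - 91 \right)}} - \frac{19653}{37138} = - \frac{23183}{\left(-6\right) \left(36 - 91\right)} - \frac{19653}{37138} = - \frac{23183}{\left(-6\right) \left(-55\right)} - \frac{19653}{37138} = - \frac{23183}{330} - \frac{19653}{37138} = - \frac{216863936}{3063885}$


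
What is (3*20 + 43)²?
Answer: 10609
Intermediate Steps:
(3*20 + 43)² = (60 + 43)² = 103² = 10609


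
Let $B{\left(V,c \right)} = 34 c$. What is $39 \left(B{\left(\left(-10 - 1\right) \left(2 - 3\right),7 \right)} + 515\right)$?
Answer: $29367$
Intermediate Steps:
$39 \left(B{\left(\left(-10 - 1\right) \left(2 - 3\right),7 \right)} + 515\right) = 39 \left(34 \cdot 7 + 515\right) = 39 \left(238 + 515\right) = 39 \cdot 753 = 29367$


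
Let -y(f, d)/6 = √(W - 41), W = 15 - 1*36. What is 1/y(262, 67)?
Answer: I*√62/372 ≈ 0.021167*I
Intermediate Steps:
W = -21 (W = 15 - 36 = -21)
y(f, d) = -6*I*√62 (y(f, d) = -6*√(-21 - 41) = -6*I*√62)
1/y(262, 67) = 1/(-6*I*√62) = I*√62/372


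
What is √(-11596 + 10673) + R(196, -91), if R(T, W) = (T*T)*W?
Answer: -3495856 + I*√923 ≈ -3.4959e+6 + 30.381*I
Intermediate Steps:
R(T, W) = W*T² (R(T, W) = T²*W = W*T²)
√(-11596 + 10673) + R(196, -91) = √(-11596 + 10673) - 91*196² = √(-923) - 91*38416 = I*√923 - 3495856 = -3495856 + I*√923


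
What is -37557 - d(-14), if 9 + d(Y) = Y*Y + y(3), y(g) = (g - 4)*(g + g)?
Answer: -37738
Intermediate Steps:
y(g) = 2*g*(-4 + g) (y(g) = (-4 + g)*(2*g) = 2*g*(-4 + g))
d(Y) = -15 + Y**2 (d(Y) = -9 + (Y*Y + 2*3*(-4 + 3)) = -9 + (Y**2 + 2*3*(-1)) = -9 + (Y**2 - 6) = -9 + (-6 + Y**2) = -15 + Y**2)
-37557 - d(-14) = -37557 - (-15 + (-14)**2) = -37557 - (-15 + 196) = -37557 - 1*181 = -37557 - 181 = -37738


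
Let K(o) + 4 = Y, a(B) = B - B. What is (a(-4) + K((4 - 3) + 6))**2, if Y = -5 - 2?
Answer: 121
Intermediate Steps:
Y = -7
a(B) = 0
K(o) = -11 (K(o) = -4 - 7 = -11)
(a(-4) + K((4 - 3) + 6))**2 = (0 - 11)**2 = (-11)**2 = 121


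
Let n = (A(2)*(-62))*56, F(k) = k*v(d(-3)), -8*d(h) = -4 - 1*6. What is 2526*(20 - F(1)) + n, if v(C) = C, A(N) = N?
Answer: 80837/2 ≈ 40419.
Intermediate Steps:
d(h) = 5/4 (d(h) = -(-4 - 1*6)/8 = -(-4 - 6)/8 = -⅛*(-10) = 5/4)
F(k) = 5*k/4 (F(k) = k*(5/4) = 5*k/4)
n = -6944 (n = (2*(-62))*56 = -124*56 = -6944)
2526*(20 - F(1)) + n = 2526*(20 - 5/4) - 6944 = 2526*(75/4) - 6944 = 94725/2 - 6944 = 80837/2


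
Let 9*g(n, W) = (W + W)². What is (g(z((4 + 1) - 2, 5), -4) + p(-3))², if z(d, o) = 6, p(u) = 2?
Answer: 6724/81 ≈ 83.012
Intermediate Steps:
g(n, W) = 4*W²/9 (g(n, W) = (W + W)²/9 = (2*W)²/9 = (4*W²)/9 = 4*W²/9)
(g(z((4 + 1) - 2, 5), -4) + p(-3))² = ((4/9)*(-4)² + 2)² = ((4/9)*16 + 2)² = (64/9 + 2)² = (82/9)² = 6724/81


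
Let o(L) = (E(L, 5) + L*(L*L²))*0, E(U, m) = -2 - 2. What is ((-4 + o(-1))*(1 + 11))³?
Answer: -110592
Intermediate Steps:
E(U, m) = -4
o(L) = 0 (o(L) = (-4 + L*(L*L²))*0 = (-4 + L*L³)*0 = (-4 + L⁴)*0 = 0)
((-4 + o(-1))*(1 + 11))³ = ((-4 + 0)*(1 + 11))³ = (-4*12)³ = (-48)³ = -110592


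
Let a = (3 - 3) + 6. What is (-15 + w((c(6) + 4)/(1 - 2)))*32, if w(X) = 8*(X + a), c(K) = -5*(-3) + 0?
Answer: -3808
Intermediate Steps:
a = 6 (a = 0 + 6 = 6)
c(K) = 15 (c(K) = 15 + 0 = 15)
w(X) = 48 + 8*X (w(X) = 8*(X + 6) = 8*(6 + X) = 48 + 8*X)
(-15 + w((c(6) + 4)/(1 - 2)))*32 = (-15 + (48 + 8*((15 + 4)/(1 - 2))))*32 = (-15 + (48 + 8*(19/(-1))))*32 = (-15 + (48 + 8*(19*(-1))))*32 = (-15 + (48 + 8*(-19)))*32 = (-15 + (48 - 152))*32 = (-15 - 104)*32 = -119*32 = -3808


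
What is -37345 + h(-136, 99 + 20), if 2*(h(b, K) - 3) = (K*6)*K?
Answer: 5141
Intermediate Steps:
h(b, K) = 3 + 3*K² (h(b, K) = 3 + ((K*6)*K)/2 = 3 + ((6*K)*K)/2 = 3 + (6*K²)/2 = 3 + 3*K²)
-37345 + h(-136, 99 + 20) = -37345 + (3 + 3*(99 + 20)²) = -37345 + (3 + 3*119²) = -37345 + (3 + 3*14161) = -37345 + (3 + 42483) = -37345 + 42486 = 5141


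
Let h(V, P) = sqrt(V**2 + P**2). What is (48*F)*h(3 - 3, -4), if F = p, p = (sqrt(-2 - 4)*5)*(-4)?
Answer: -3840*I*sqrt(6) ≈ -9406.0*I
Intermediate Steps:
h(V, P) = sqrt(P**2 + V**2)
p = -20*I*sqrt(6) (p = (sqrt(-6)*5)*(-4) = ((I*sqrt(6))*5)*(-4) = (5*I*sqrt(6))*(-4) = -20*I*sqrt(6) ≈ -48.99*I)
F = -20*I*sqrt(6) ≈ -48.99*I
(48*F)*h(3 - 3, -4) = (48*(-20*I*sqrt(6)))*sqrt((-4)**2 + (3 - 3)**2) = (-960*I*sqrt(6))*sqrt(16 + 0**2) = (-960*I*sqrt(6))*sqrt(16 + 0) = (-960*I*sqrt(6))*sqrt(16) = -960*I*sqrt(6)*4 = -3840*I*sqrt(6)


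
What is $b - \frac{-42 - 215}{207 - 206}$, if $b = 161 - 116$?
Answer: $302$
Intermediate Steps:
$b = 45$ ($b = 161 - 116 = 45$)
$b - \frac{-42 - 215}{207 - 206} = 45 - \frac{-42 - 215}{207 - 206} = 45 - - \frac{257}{1} = 45 - \left(-257\right) 1 = 45 - -257 = 45 + 257 = 302$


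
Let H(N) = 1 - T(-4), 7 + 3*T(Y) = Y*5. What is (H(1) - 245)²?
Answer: 55225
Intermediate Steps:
T(Y) = -7/3 + 5*Y/3 (T(Y) = -7/3 + (Y*5)/3 = -7/3 + (5*Y)/3 = -7/3 + 5*Y/3)
H(N) = 10 (H(N) = 1 - (-7/3 + (5/3)*(-4)) = 1 - (-7/3 - 20/3) = 1 - 1*(-9) = 1 + 9 = 10)
(H(1) - 245)² = (10 - 245)² = (-235)² = 55225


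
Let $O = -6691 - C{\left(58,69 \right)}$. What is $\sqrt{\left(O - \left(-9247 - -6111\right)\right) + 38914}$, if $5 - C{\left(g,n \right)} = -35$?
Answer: $\sqrt{35319} \approx 187.93$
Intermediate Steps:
$C{\left(g,n \right)} = 40$ ($C{\left(g,n \right)} = 5 - -35 = 5 + 35 = 40$)
$O = -6731$ ($O = -6691 - 40 = -6731$)
$\sqrt{\left(O - \left(-9247 - -6111\right)\right) + 38914} = \sqrt{\left(-6731 - \left(-9247 - -6111\right)\right) + 38914} = \sqrt{\left(-6731 - \left(-9247 + 6111\right)\right) + 38914} = \sqrt{\left(-6731 - -3136\right) + 38914} = \sqrt{\left(-6731 + 3136\right) + 38914} = \sqrt{-3595 + 38914} = \sqrt{35319}$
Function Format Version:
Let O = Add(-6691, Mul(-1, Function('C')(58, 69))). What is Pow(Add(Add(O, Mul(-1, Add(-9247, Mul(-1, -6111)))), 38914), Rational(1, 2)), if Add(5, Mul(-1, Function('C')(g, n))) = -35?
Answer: Pow(35319, Rational(1, 2)) ≈ 187.93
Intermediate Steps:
Function('C')(g, n) = 40 (Function('C')(g, n) = Add(5, Mul(-1, -35)) = Add(5, 35) = 40)
O = -6731 (O = Add(-6691, Mul(-1, 40)) = Add(-6691, -40) = -6731)
Pow(Add(Add(O, Mul(-1, Add(-9247, Mul(-1, -6111)))), 38914), Rational(1, 2)) = Pow(Add(Add(-6731, Mul(-1, Add(-9247, Mul(-1, -6111)))), 38914), Rational(1, 2)) = Pow(Add(Add(-6731, Mul(-1, Add(-9247, 6111))), 38914), Rational(1, 2)) = Pow(Add(Add(-6731, Mul(-1, -3136)), 38914), Rational(1, 2)) = Pow(Add(Add(-6731, 3136), 38914), Rational(1, 2)) = Pow(Add(-3595, 38914), Rational(1, 2)) = Pow(35319, Rational(1, 2))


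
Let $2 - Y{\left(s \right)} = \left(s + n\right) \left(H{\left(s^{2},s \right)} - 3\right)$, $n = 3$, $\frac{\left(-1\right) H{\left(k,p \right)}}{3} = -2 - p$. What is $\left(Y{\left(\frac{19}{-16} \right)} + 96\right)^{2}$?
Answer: $\frac{642571801}{65536} \approx 9804.9$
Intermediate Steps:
$H{\left(k,p \right)} = 6 + 3 p$ ($H{\left(k,p \right)} = - 3 \left(-2 - p\right) = 6 + 3 p$)
$Y{\left(s \right)} = 2 - \left(3 + s\right) \left(3 + 3 s\right)$ ($Y{\left(s \right)} = 2 - \left(s + 3\right) \left(\left(6 + 3 s\right) - 3\right) = 2 - \left(3 + s\right) \left(3 + 3 s\right)$)
$\left(Y{\left(\frac{19}{-16} \right)} + 96\right)^{2} = \left(\left(-7 - 12 \frac{19}{-16} - 3 \left(\frac{19}{-16}\right)^{2}\right) + 96\right)^{2} = \left(\left(-7 - 12 \cdot 19 \left(- \frac{1}{16}\right) - 3 \left(19 \left(- \frac{1}{16}\right)\right)^{2}\right) + 96\right)^{2} = \left(\left(-7 - - \frac{57}{4} - 3 \left(- \frac{19}{16}\right)^{2}\right) + 96\right)^{2} = \left(\left(-7 + \frac{57}{4} - \frac{1083}{256}\right) + 96\right)^{2} = \left(\frac{773}{256} + 96\right)^{2} = \left(\frac{25349}{256}\right)^{2} = \frac{642571801}{65536}$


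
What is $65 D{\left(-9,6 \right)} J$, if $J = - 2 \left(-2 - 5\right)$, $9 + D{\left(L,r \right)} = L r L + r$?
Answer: $439530$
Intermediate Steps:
$D{\left(L,r \right)} = -9 + r + r L^{2}$ ($D{\left(L,r \right)} = -9 + \left(L r L + r\right) = -9 + \left(r L^{2} + r\right) = -9 + \left(r + r L^{2}\right) = -9 + r + r L^{2}$)
$J = 14$ ($J = \left(-2\right) \left(-7\right) = 14$)
$65 D{\left(-9,6 \right)} J = 65 \left(-9 + 6 + 6 \left(-9\right)^{2}\right) 14 = 65 \left(-9 + 6 + 6 \cdot 81\right) 14 = 65 \left(-9 + 6 + 486\right) 14 = 65 \cdot 483 \cdot 14 = 31395 \cdot 14 = 439530$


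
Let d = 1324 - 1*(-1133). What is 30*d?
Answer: 73710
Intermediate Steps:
d = 2457 (d = 1324 + 1133 = 2457)
30*d = 30*2457 = 73710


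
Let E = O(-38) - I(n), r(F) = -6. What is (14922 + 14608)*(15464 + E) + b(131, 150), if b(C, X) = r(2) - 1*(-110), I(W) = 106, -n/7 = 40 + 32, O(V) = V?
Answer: 452399704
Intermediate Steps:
n = -504 (n = -7*(40 + 32) = -7*72 = -504)
b(C, X) = 104 (b(C, X) = -6 - 1*(-110) = -6 + 110 = 104)
E = -144 (E = -38 - 1*106 = -38 - 106 = -144)
(14922 + 14608)*(15464 + E) + b(131, 150) = (14922 + 14608)*(15464 - 144) + 104 = 29530*15320 + 104 = 452399600 + 104 = 452399704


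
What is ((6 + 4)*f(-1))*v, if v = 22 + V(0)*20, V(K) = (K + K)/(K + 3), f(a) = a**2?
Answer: 220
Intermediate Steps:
V(K) = 2*K/(3 + K) (V(K) = (2*K)/(3 + K) = 2*K/(3 + K))
v = 22 (v = 22 + (2*0/(3 + 0))*20 = 22 + (2*0/3)*20 = 22 + (2*0*(1/3))*20 = 22 + 0*20 = 22 + 0 = 22)
((6 + 4)*f(-1))*v = ((6 + 4)*(-1)**2)*22 = (10*1)*22 = 10*22 = 220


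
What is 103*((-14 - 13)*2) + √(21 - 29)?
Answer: -5562 + 2*I*√2 ≈ -5562.0 + 2.8284*I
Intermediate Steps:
103*((-14 - 13)*2) + √(21 - 29) = 103*(-27*2) + √(-8) = 103*(-54) + 2*I*√2 = -5562 + 2*I*√2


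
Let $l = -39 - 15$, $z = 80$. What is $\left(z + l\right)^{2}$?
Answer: $676$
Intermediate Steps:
$l = -54$
$\left(z + l\right)^{2} = \left(80 - 54\right)^{2} = 26^{2} = 676$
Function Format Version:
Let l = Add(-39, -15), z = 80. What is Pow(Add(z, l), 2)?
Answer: 676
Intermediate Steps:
l = -54
Pow(Add(z, l), 2) = Pow(Add(80, -54), 2) = Pow(26, 2) = 676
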